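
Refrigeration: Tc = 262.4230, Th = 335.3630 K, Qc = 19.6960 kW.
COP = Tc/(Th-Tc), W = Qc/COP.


COP = 262.4230 / 72.9400 = 3.5978
W = 19.6960 / 3.5978 = 5.4745 kW

COP = 3.5978, W = 5.4745 kW


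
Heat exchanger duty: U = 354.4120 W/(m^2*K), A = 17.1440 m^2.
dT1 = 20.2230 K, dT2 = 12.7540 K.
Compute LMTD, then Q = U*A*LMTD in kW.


LMTD = 16.2026 K
Q = 354.4120 * 17.1440 * 16.2026 = 98447.5871 W = 98.4476 kW

98.4476 kW


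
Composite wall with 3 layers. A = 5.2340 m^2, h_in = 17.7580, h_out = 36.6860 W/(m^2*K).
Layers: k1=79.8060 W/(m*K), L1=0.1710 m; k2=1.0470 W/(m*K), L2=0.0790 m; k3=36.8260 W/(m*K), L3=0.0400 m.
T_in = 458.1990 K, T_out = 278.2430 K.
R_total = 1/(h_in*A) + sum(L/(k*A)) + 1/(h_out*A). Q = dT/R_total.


R_conv_in = 1/(17.7580*5.2340) = 0.0108
R_1 = 0.1710/(79.8060*5.2340) = 0.0004
R_2 = 0.0790/(1.0470*5.2340) = 0.0144
R_3 = 0.0400/(36.8260*5.2340) = 0.0002
R_conv_out = 1/(36.6860*5.2340) = 0.0052
R_total = 0.0310 K/W
Q = 179.9560 / 0.0310 = 5805.0478 W

R_total = 0.0310 K/W, Q = 5805.0478 W


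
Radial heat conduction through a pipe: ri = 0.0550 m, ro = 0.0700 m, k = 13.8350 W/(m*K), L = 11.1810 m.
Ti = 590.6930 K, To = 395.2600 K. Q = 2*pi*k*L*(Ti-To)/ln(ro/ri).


dT = 195.4330 K
ln(ro/ri) = 0.2412
Q = 2*pi*13.8350*11.1810*195.4330 / 0.2412 = 787641.5149 W

787641.5149 W


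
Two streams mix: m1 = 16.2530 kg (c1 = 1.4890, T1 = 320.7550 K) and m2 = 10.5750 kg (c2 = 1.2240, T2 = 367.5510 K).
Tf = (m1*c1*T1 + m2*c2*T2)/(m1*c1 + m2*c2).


num = 12520.0076
den = 37.1445
Tf = 337.0621 K

337.0621 K


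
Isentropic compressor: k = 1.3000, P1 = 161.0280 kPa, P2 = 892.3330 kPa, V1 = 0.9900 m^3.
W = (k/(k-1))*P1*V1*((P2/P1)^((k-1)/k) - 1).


(k-1)/k = 0.2308
(P2/P1)^exp = 1.4846
W = 4.3333 * 161.0280 * 0.9900 * (1.4846 - 1) = 334.7582 kJ

334.7582 kJ


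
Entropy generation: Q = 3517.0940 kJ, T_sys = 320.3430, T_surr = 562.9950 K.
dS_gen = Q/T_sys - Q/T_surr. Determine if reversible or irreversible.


dS_sys = 3517.0940/320.3430 = 10.9792 kJ/K
dS_surr = -3517.0940/562.9950 = -6.2471 kJ/K
dS_gen = 10.9792 - 6.2471 = 4.7320 kJ/K (irreversible)

dS_gen = 4.7320 kJ/K, irreversible


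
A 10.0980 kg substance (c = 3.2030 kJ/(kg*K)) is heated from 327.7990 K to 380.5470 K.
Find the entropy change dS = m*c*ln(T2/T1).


T2/T1 = 1.1609
ln(T2/T1) = 0.1492
dS = 10.0980 * 3.2030 * 0.1492 = 4.8260 kJ/K

4.8260 kJ/K


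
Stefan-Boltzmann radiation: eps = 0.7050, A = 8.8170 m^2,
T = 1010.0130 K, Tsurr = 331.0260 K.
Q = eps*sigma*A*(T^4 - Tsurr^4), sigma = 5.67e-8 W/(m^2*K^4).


T^4 = 1.0407e+12
Tsurr^4 = 1.2007e+10
Q = 0.7050 * 5.67e-8 * 8.8170 * 1.0287e+12 = 362544.0086 W

362544.0086 W


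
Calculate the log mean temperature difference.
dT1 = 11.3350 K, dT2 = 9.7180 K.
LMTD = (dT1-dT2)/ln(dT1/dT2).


dT1/dT2 = 1.1664
ln(dT1/dT2) = 0.1539
LMTD = 1.6170 / 0.1539 = 10.5058 K

10.5058 K


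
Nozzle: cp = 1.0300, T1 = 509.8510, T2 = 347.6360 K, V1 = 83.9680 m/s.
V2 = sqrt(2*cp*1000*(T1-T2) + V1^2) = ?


dT = 162.2150 K
2*cp*1000*dT = 334162.9000
V1^2 = 7050.6250
V2 = sqrt(341213.5250) = 584.1349 m/s

584.1349 m/s


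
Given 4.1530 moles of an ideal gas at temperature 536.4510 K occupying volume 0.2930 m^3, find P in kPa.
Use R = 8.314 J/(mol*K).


P = nRT/V = 4.1530 * 8.314 * 536.4510 / 0.2930
= 18522.6027 / 0.2930 = 63217.0739 Pa = 63.2171 kPa

63.2171 kPa


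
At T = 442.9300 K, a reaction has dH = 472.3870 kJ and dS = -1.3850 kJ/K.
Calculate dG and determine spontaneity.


T*dS = 442.9300 * -1.3850 = -613.4580 kJ
dG = 472.3870 + 613.4580 = 1085.8450 kJ (non-spontaneous)

dG = 1085.8450 kJ, non-spontaneous


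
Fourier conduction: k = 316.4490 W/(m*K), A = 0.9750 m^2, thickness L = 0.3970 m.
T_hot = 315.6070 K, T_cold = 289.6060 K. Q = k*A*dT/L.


dT = 26.0010 K
Q = 316.4490 * 0.9750 * 26.0010 / 0.3970 = 20207.2813 W

20207.2813 W


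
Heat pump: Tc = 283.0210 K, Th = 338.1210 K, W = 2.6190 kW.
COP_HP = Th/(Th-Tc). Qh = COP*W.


COP = 338.1210 / 55.1000 = 6.1365
Qh = 6.1365 * 2.6190 = 16.0715 kW

COP = 6.1365, Qh = 16.0715 kW


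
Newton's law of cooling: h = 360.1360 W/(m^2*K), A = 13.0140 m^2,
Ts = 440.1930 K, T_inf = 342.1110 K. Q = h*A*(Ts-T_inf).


dT = 98.0820 K
Q = 360.1360 * 13.0140 * 98.0820 = 459691.6890 W

459691.6890 W


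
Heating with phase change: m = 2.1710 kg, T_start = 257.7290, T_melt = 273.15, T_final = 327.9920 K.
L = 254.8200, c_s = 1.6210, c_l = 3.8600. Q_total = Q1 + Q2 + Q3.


Q1 (sensible, solid) = 2.1710 * 1.6210 * 15.4210 = 54.2694 kJ
Q2 (latent) = 2.1710 * 254.8200 = 553.2142 kJ
Q3 (sensible, liquid) = 2.1710 * 3.8600 * 54.8420 = 459.5793 kJ
Q_total = 1067.0629 kJ

1067.0629 kJ


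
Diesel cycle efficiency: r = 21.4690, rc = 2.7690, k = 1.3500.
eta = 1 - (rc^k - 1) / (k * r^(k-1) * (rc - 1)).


r^(k-1) = 2.9251
rc^k = 3.9549
eta = 0.5770 = 57.6993%

57.6993%


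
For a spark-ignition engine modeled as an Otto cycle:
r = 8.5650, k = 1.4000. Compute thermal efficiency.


r^(k-1) = 2.3610
eta = 1 - 1/2.3610 = 0.5764 = 57.6446%

57.6446%


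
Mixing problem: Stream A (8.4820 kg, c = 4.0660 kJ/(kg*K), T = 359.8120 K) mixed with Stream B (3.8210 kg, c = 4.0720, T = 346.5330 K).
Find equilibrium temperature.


num = 17800.8744
den = 50.0469
Tf = 355.6837 K

355.6837 K


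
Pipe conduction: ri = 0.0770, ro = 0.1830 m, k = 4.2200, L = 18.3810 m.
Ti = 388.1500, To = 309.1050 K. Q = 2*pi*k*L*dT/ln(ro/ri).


dT = 79.0450 K
ln(ro/ri) = 0.8657
Q = 2*pi*4.2200*18.3810*79.0450 / 0.8657 = 44501.8543 W

44501.8543 W


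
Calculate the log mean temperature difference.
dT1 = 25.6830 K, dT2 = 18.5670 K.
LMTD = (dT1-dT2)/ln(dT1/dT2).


dT1/dT2 = 1.3833
ln(dT1/dT2) = 0.3244
LMTD = 7.1160 / 0.3244 = 21.9329 K

21.9329 K


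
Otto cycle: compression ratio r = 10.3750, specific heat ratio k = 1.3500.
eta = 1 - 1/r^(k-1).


r^(k-1) = 2.2678
eta = 1 - 1/2.2678 = 0.5590 = 55.9035%

55.9035%


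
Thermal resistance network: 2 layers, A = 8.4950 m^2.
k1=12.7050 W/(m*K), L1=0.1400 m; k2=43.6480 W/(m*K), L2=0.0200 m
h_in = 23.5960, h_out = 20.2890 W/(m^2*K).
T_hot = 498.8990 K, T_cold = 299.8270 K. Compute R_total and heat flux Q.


R_conv_in = 1/(23.5960*8.4950) = 0.0050
R_1 = 0.1400/(12.7050*8.4950) = 0.0013
R_2 = 0.0200/(43.6480*8.4950) = 5.3939e-05
R_conv_out = 1/(20.2890*8.4950) = 0.0058
R_total = 0.0121 K/W
Q = 199.0720 / 0.0121 = 16395.4713 W

R_total = 0.0121 K/W, Q = 16395.4713 W


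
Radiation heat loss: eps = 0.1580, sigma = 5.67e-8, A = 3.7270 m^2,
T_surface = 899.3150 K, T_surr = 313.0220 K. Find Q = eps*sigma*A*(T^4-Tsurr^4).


T^4 = 6.5410e+11
Tsurr^4 = 9.6006e+09
Q = 0.1580 * 5.67e-8 * 3.7270 * 6.4450e+11 = 21519.1587 W

21519.1587 W


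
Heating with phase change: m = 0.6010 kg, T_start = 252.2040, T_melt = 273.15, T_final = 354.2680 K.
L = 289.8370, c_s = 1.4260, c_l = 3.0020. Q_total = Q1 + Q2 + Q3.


Q1 (sensible, solid) = 0.6010 * 1.4260 * 20.9460 = 17.9513 kJ
Q2 (latent) = 0.6010 * 289.8370 = 174.1920 kJ
Q3 (sensible, liquid) = 0.6010 * 3.0020 * 81.1180 = 146.3533 kJ
Q_total = 338.4966 kJ

338.4966 kJ


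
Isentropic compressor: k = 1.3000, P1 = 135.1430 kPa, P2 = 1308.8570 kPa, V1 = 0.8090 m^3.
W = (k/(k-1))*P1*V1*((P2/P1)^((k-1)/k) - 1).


(k-1)/k = 0.2308
(P2/P1)^exp = 1.6887
W = 4.3333 * 135.1430 * 0.8090 * (1.6887 - 1) = 326.2989 kJ

326.2989 kJ


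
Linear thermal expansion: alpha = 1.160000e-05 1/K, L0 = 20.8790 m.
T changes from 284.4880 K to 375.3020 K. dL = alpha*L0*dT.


dT = 90.8140 K
dL = 1.160000e-05 * 20.8790 * 90.8140 = 0.021995 m
L_final = 20.900995 m

dL = 0.021995 m


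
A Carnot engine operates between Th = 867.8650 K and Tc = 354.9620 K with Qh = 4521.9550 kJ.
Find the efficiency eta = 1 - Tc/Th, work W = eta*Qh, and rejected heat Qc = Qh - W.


eta = 1 - 354.9620/867.8650 = 0.5910
W = 0.5910 * 4521.9550 = 2672.4482 kJ
Qc = 4521.9550 - 2672.4482 = 1849.5068 kJ

eta = 59.0994%, W = 2672.4482 kJ, Qc = 1849.5068 kJ


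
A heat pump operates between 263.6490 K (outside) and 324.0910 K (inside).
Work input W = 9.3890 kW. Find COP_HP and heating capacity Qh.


COP = 324.0910 / 60.4420 = 5.3620
Qh = 5.3620 * 9.3890 = 50.3440 kW

COP = 5.3620, Qh = 50.3440 kW


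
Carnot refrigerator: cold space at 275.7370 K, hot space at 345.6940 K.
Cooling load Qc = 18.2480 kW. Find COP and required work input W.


COP = 275.7370 / 69.9570 = 3.9415
W = 18.2480 / 3.9415 = 4.6297 kW

COP = 3.9415, W = 4.6297 kW


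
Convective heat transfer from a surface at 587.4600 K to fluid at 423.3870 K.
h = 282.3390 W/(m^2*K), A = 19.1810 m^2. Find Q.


dT = 164.0730 K
Q = 282.3390 * 19.1810 * 164.0730 = 888544.6096 W

888544.6096 W


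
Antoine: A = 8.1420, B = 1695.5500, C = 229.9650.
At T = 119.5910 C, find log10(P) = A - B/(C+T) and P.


C+T = 349.5560
B/(C+T) = 4.8506
log10(P) = 8.1420 - 4.8506 = 3.2914
P = 10^3.2914 = 1956.2219 mmHg

1956.2219 mmHg


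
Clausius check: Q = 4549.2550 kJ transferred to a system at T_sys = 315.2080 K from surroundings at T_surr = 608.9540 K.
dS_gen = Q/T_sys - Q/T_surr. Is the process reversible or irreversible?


dS_sys = 4549.2550/315.2080 = 14.4325 kJ/K
dS_surr = -4549.2550/608.9540 = -7.4706 kJ/K
dS_gen = 14.4325 - 7.4706 = 6.9619 kJ/K (irreversible)

dS_gen = 6.9619 kJ/K, irreversible


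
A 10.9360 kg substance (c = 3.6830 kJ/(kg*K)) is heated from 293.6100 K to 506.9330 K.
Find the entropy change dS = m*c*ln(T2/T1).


T2/T1 = 1.7266
ln(T2/T1) = 0.5461
dS = 10.9360 * 3.6830 * 0.5461 = 21.9965 kJ/K

21.9965 kJ/K


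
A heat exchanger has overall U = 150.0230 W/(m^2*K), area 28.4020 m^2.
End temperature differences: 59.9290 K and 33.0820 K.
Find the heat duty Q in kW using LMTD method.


LMTD = 45.1839 K
Q = 150.0230 * 28.4020 * 45.1839 = 192526.6854 W = 192.5267 kW

192.5267 kW


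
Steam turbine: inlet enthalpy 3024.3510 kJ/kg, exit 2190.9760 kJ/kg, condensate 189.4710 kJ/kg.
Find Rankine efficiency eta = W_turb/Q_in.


W = 833.3750 kJ/kg
Q_in = 2834.8800 kJ/kg
eta = 0.2940 = 29.3972%

eta = 29.3972%


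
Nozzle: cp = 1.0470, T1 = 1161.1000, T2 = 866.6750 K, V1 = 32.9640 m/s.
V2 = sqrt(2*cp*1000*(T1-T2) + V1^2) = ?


dT = 294.4250 K
2*cp*1000*dT = 616525.9500
V1^2 = 1086.6253
V2 = sqrt(617612.5753) = 785.8833 m/s

785.8833 m/s


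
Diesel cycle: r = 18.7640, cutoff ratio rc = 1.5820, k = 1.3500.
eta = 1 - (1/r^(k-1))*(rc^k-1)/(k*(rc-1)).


r^(k-1) = 2.7904
rc^k = 1.8575
eta = 0.6089 = 60.8877%

60.8877%


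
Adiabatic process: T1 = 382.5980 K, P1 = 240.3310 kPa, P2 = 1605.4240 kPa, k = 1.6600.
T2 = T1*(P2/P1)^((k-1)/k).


(k-1)/k = 0.3976
(P2/P1)^exp = 2.1278
T2 = 382.5980 * 2.1278 = 814.0803 K

814.0803 K


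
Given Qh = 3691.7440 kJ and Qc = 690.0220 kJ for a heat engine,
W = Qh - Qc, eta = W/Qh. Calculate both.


W = 3691.7440 - 690.0220 = 3001.7220 kJ
eta = 3001.7220 / 3691.7440 = 0.8131 = 81.3091%

W = 3001.7220 kJ, eta = 81.3091%


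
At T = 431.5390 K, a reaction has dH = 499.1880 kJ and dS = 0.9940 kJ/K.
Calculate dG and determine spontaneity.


T*dS = 431.5390 * 0.9940 = 428.9498 kJ
dG = 499.1880 - 428.9498 = 70.2382 kJ (non-spontaneous)

dG = 70.2382 kJ, non-spontaneous


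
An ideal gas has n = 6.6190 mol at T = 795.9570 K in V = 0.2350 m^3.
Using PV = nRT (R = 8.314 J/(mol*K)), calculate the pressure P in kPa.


P = nRT/V = 6.6190 * 8.314 * 795.9570 / 0.2350
= 43801.8050 / 0.2350 = 186390.6597 Pa = 186.3907 kPa

186.3907 kPa


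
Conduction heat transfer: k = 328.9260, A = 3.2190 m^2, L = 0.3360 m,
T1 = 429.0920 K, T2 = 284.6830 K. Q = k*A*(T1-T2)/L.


dT = 144.4090 K
Q = 328.9260 * 3.2190 * 144.4090 / 0.3360 = 455065.7642 W

455065.7642 W


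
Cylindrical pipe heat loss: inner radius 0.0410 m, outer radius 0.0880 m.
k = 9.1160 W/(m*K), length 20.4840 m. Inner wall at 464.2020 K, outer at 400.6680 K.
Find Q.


dT = 63.5340 K
ln(ro/ri) = 0.7638
Q = 2*pi*9.1160*20.4840*63.5340 / 0.7638 = 97599.0390 W

97599.0390 W


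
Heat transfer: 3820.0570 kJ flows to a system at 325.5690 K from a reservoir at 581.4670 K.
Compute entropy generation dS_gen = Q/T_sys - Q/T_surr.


dS_sys = 3820.0570/325.5690 = 11.7335 kJ/K
dS_surr = -3820.0570/581.4670 = -6.5697 kJ/K
dS_gen = 11.7335 - 6.5697 = 5.1638 kJ/K (irreversible)

dS_gen = 5.1638 kJ/K, irreversible


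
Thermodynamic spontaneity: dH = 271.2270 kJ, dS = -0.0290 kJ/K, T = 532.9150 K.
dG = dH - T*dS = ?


T*dS = 532.9150 * -0.0290 = -15.4545 kJ
dG = 271.2270 + 15.4545 = 286.6815 kJ (non-spontaneous)

dG = 286.6815 kJ, non-spontaneous


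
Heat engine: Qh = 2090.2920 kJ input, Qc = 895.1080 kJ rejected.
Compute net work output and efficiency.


W = 2090.2920 - 895.1080 = 1195.1840 kJ
eta = 1195.1840 / 2090.2920 = 0.5718 = 57.1778%

W = 1195.1840 kJ, eta = 57.1778%


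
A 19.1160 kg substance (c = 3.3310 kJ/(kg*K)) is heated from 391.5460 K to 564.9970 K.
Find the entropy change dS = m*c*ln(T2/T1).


T2/T1 = 1.4430
ln(T2/T1) = 0.3667
dS = 19.1160 * 3.3310 * 0.3667 = 23.3509 kJ/K

23.3509 kJ/K


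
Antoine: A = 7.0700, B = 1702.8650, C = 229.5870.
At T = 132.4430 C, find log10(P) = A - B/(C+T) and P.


C+T = 362.0300
B/(C+T) = 4.7037
log10(P) = 7.0700 - 4.7037 = 2.3663
P = 10^2.3663 = 232.4571 mmHg

232.4571 mmHg


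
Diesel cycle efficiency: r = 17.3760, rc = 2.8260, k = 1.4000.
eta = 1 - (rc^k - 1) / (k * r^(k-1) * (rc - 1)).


r^(k-1) = 3.1331
rc^k = 4.2819
eta = 0.5902 = 59.0247%

59.0247%


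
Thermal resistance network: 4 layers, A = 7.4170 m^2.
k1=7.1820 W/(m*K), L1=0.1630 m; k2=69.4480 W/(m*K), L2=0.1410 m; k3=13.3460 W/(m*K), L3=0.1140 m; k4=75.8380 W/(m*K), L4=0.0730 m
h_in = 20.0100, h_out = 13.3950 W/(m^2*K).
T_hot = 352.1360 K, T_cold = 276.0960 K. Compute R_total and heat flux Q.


R_conv_in = 1/(20.0100*7.4170) = 0.0067
R_1 = 0.1630/(7.1820*7.4170) = 0.0031
R_2 = 0.1410/(69.4480*7.4170) = 0.0003
R_3 = 0.1140/(13.3460*7.4170) = 0.0012
R_4 = 0.0730/(75.8380*7.4170) = 0.0001
R_conv_out = 1/(13.3950*7.4170) = 0.0101
R_total = 0.0214 K/W
Q = 76.0400 / 0.0214 = 3550.2219 W

R_total = 0.0214 K/W, Q = 3550.2219 W


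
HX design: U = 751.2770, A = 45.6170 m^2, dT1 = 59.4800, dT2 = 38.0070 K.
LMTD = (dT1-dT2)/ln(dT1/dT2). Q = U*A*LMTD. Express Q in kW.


LMTD = 47.9447 K
Q = 751.2770 * 45.6170 * 47.9447 = 1643114.3550 W = 1643.1144 kW

1643.1144 kW


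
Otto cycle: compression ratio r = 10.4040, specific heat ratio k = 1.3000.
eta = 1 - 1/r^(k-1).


r^(k-1) = 2.0191
eta = 1 - 1/2.0191 = 0.5047 = 50.4732%

50.4732%


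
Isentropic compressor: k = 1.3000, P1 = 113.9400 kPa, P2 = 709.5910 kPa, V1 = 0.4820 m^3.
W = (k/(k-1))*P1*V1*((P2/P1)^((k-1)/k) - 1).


(k-1)/k = 0.2308
(P2/P1)^exp = 1.5251
W = 4.3333 * 113.9400 * 0.4820 * (1.5251 - 1) = 124.9723 kJ

124.9723 kJ


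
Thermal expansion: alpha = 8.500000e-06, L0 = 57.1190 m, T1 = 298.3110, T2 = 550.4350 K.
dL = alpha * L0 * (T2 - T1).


dT = 252.1240 K
dL = 8.500000e-06 * 57.1190 * 252.1240 = 0.122409 m
L_final = 57.241409 m

dL = 0.122409 m


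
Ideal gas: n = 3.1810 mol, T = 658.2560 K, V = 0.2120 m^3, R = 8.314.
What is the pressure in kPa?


P = nRT/V = 3.1810 * 8.314 * 658.2560 / 0.2120
= 17408.7872 / 0.2120 = 82116.9206 Pa = 82.1169 kPa

82.1169 kPa


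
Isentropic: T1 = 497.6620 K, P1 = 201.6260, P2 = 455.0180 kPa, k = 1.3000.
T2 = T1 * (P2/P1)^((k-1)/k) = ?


(k-1)/k = 0.2308
(P2/P1)^exp = 1.2066
T2 = 497.6620 * 1.2066 = 600.4920 K

600.4920 K


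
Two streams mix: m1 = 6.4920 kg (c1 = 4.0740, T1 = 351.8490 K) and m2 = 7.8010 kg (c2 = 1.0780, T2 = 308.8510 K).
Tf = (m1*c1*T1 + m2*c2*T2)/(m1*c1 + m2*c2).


num = 11903.1216
den = 34.8579
Tf = 341.4757 K

341.4757 K


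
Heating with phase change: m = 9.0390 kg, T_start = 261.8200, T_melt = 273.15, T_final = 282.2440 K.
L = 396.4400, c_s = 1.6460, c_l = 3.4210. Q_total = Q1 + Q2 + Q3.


Q1 (sensible, solid) = 9.0390 * 1.6460 * 11.3300 = 168.5699 kJ
Q2 (latent) = 9.0390 * 396.4400 = 3583.4212 kJ
Q3 (sensible, liquid) = 9.0390 * 3.4210 * 9.0940 = 281.2085 kJ
Q_total = 4033.1996 kJ

4033.1996 kJ


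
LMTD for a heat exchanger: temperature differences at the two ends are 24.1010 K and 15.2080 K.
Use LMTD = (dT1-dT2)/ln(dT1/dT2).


dT1/dT2 = 1.5848
ln(dT1/dT2) = 0.4604
LMTD = 8.8930 / 0.4604 = 19.3145 K

19.3145 K


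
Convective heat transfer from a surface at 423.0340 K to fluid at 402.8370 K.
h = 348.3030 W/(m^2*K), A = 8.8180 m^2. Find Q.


dT = 20.1970 K
Q = 348.3030 * 8.8180 * 20.1970 = 62031.7702 W

62031.7702 W


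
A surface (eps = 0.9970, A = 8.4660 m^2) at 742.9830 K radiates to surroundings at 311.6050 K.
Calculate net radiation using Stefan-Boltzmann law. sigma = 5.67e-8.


T^4 = 3.0473e+11
Tsurr^4 = 9.4280e+09
Q = 0.9970 * 5.67e-8 * 8.4660 * 2.9530e+11 = 141326.3803 W

141326.3803 W


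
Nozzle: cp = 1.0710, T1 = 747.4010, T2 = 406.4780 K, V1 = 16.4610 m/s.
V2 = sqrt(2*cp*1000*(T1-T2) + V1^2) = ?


dT = 340.9230 K
2*cp*1000*dT = 730257.0660
V1^2 = 270.9645
V2 = sqrt(730528.0305) = 854.7093 m/s

854.7093 m/s


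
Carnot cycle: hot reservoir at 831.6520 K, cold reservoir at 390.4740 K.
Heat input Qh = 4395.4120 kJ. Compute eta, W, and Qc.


eta = 1 - 390.4740/831.6520 = 0.5305
W = 0.5305 * 4395.4120 = 2331.6953 kJ
Qc = 4395.4120 - 2331.6953 = 2063.7167 kJ

eta = 53.0484%, W = 2331.6953 kJ, Qc = 2063.7167 kJ


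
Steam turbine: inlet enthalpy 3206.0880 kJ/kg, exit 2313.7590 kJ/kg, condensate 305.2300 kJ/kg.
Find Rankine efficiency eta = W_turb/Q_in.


W = 892.3290 kJ/kg
Q_in = 2900.8580 kJ/kg
eta = 0.3076 = 30.7609%

eta = 30.7609%


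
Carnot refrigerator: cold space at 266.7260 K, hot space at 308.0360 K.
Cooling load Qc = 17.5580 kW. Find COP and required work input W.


COP = 266.7260 / 41.3100 = 6.4567
W = 17.5580 / 6.4567 = 2.7193 kW

COP = 6.4567, W = 2.7193 kW


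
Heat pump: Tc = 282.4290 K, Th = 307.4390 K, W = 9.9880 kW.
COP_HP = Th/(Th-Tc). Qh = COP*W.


COP = 307.4390 / 25.0100 = 12.2926
Qh = 12.2926 * 9.9880 = 122.7789 kW

COP = 12.2926, Qh = 122.7789 kW


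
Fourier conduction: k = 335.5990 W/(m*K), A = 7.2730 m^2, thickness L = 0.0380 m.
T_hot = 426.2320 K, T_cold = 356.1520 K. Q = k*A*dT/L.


dT = 70.0800 K
Q = 335.5990 * 7.2730 * 70.0800 / 0.0380 = 4501370.3108 W

4501370.3108 W


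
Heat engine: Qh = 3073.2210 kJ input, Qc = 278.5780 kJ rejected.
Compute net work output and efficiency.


W = 3073.2210 - 278.5780 = 2794.6430 kJ
eta = 2794.6430 / 3073.2210 = 0.9094 = 90.9353%

W = 2794.6430 kJ, eta = 90.9353%


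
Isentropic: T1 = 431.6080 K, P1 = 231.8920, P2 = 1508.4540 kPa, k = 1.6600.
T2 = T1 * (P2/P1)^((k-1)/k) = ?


(k-1)/k = 0.3976
(P2/P1)^exp = 2.1054
T2 = 431.6080 * 2.1054 = 908.7164 K

908.7164 K


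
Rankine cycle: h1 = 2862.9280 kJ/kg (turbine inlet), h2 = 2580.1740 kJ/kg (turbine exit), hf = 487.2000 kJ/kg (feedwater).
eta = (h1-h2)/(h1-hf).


W = 282.7540 kJ/kg
Q_in = 2375.7280 kJ/kg
eta = 0.1190 = 11.9018%

eta = 11.9018%


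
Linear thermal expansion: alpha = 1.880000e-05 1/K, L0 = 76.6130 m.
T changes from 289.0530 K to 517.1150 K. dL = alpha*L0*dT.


dT = 228.0620 K
dL = 1.880000e-05 * 76.6130 * 228.0620 = 0.328483 m
L_final = 76.941483 m

dL = 0.328483 m


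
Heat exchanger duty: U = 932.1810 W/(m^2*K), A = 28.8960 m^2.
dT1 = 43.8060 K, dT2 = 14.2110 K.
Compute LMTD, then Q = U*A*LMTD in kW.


LMTD = 26.2890 K
Q = 932.1810 * 28.8960 * 26.2890 = 708129.4153 W = 708.1294 kW

708.1294 kW


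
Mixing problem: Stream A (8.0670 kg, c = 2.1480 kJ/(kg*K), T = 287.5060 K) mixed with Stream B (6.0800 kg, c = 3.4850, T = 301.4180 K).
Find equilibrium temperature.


num = 11368.5655
den = 38.5167
Tf = 295.1593 K

295.1593 K


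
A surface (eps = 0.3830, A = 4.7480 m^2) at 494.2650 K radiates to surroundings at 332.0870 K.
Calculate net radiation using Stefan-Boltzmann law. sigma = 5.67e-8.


T^4 = 5.9681e+10
Tsurr^4 = 1.2162e+10
Q = 0.3830 * 5.67e-8 * 4.7480 * 4.7519e+10 = 4899.6312 W

4899.6312 W


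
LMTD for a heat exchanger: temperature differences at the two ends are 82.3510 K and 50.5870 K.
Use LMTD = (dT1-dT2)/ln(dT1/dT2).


dT1/dT2 = 1.6279
ln(dT1/dT2) = 0.4873
LMTD = 31.7640 / 0.4873 = 65.1842 K

65.1842 K


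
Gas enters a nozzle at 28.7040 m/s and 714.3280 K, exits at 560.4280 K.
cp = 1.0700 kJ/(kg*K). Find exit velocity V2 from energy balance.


dT = 153.9000 K
2*cp*1000*dT = 329346.0000
V1^2 = 823.9196
V2 = sqrt(330169.9196) = 574.6041 m/s

574.6041 m/s


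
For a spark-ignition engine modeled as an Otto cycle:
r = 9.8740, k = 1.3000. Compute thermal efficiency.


r^(k-1) = 1.9877
eta = 1 - 1/1.9877 = 0.4969 = 49.6903%

49.6903%


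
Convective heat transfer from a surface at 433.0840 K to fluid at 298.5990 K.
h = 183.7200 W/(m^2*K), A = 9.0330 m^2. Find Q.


dT = 134.4850 K
Q = 183.7200 * 9.0330 * 134.4850 = 223183.6081 W

223183.6081 W


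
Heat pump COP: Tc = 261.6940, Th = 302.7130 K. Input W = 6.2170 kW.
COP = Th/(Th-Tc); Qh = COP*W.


COP = 302.7130 / 41.0190 = 7.3798
Qh = 7.3798 * 6.2170 = 45.8804 kW

COP = 7.3798, Qh = 45.8804 kW


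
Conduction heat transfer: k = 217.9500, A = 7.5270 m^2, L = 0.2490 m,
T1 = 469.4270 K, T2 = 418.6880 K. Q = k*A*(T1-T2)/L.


dT = 50.7390 K
Q = 217.9500 * 7.5270 * 50.7390 / 0.2490 = 334288.4302 W

334288.4302 W


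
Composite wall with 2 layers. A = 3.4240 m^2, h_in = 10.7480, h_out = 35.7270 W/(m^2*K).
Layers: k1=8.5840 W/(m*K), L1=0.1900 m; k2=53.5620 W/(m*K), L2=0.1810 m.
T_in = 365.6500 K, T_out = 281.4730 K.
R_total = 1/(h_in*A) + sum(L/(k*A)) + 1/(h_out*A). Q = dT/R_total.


R_conv_in = 1/(10.7480*3.4240) = 0.0272
R_1 = 0.1900/(8.5840*3.4240) = 0.0065
R_2 = 0.1810/(53.5620*3.4240) = 0.0010
R_conv_out = 1/(35.7270*3.4240) = 0.0082
R_total = 0.0428 K/W
Q = 84.1770 / 0.0428 = 1966.7944 W

R_total = 0.0428 K/W, Q = 1966.7944 W


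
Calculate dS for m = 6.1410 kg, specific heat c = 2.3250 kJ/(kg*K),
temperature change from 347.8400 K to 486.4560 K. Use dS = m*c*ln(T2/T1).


T2/T1 = 1.3985
ln(T2/T1) = 0.3354
dS = 6.1410 * 2.3250 * 0.3354 = 4.7888 kJ/K

4.7888 kJ/K


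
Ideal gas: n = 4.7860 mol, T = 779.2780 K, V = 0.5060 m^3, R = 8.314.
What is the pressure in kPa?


P = nRT/V = 4.7860 * 8.314 * 779.2780 / 0.5060
= 31008.0982 / 0.5060 = 61280.8264 Pa = 61.2808 kPa

61.2808 kPa


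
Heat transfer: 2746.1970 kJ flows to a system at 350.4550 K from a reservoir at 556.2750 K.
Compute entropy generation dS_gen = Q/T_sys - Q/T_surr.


dS_sys = 2746.1970/350.4550 = 7.8361 kJ/K
dS_surr = -2746.1970/556.2750 = -4.9368 kJ/K
dS_gen = 7.8361 - 4.9368 = 2.8993 kJ/K (irreversible)

dS_gen = 2.8993 kJ/K, irreversible


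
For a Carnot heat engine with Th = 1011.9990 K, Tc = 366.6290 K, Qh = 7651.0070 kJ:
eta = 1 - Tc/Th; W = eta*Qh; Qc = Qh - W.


eta = 1 - 366.6290/1011.9990 = 0.6377
W = 0.6377 * 7651.0070 = 4879.1850 kJ
Qc = 7651.0070 - 4879.1850 = 2771.8220 kJ

eta = 63.7718%, W = 4879.1850 kJ, Qc = 2771.8220 kJ


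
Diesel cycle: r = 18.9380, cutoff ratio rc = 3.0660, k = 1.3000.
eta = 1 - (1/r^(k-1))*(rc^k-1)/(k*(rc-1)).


r^(k-1) = 2.4166
rc^k = 4.2909
eta = 0.4930 = 49.2969%

49.2969%


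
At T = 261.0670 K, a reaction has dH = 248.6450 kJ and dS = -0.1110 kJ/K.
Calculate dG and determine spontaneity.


T*dS = 261.0670 * -0.1110 = -28.9784 kJ
dG = 248.6450 + 28.9784 = 277.6234 kJ (non-spontaneous)

dG = 277.6234 kJ, non-spontaneous


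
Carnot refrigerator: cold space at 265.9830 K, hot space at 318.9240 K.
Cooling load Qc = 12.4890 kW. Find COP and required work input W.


COP = 265.9830 / 52.9410 = 5.0241
W = 12.4890 / 5.0241 = 2.4858 kW

COP = 5.0241, W = 2.4858 kW


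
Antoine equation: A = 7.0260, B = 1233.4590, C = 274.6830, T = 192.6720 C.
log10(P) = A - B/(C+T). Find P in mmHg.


C+T = 467.3550
B/(C+T) = 2.6392
log10(P) = 7.0260 - 2.6392 = 4.3868
P = 10^4.3868 = 24365.0014 mmHg

24365.0014 mmHg


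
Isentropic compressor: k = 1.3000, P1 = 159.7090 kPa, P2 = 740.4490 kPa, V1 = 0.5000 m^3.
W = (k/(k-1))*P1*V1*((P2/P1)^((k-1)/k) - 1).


(k-1)/k = 0.2308
(P2/P1)^exp = 1.4247
W = 4.3333 * 159.7090 * 0.5000 * (1.4247 - 1) = 146.9697 kJ

146.9697 kJ


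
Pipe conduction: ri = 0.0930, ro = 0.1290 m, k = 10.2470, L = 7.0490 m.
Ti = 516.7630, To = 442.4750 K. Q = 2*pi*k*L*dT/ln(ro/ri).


dT = 74.2880 K
ln(ro/ri) = 0.3272
Q = 2*pi*10.2470*7.0490*74.2880 / 0.3272 = 103036.7970 W

103036.7970 W


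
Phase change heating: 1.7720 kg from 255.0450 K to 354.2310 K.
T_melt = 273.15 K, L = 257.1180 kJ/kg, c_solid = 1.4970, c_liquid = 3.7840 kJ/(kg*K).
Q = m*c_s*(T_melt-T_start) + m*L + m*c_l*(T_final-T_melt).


Q1 (sensible, solid) = 1.7720 * 1.4970 * 18.1050 = 48.0268 kJ
Q2 (latent) = 1.7720 * 257.1180 = 455.6131 kJ
Q3 (sensible, liquid) = 1.7720 * 3.7840 * 81.0810 = 543.6682 kJ
Q_total = 1047.3082 kJ

1047.3082 kJ


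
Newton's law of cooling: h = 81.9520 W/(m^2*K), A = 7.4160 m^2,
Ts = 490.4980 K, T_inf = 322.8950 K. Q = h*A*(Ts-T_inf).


dT = 167.6030 K
Q = 81.9520 * 7.4160 * 167.6030 = 101861.7342 W

101861.7342 W


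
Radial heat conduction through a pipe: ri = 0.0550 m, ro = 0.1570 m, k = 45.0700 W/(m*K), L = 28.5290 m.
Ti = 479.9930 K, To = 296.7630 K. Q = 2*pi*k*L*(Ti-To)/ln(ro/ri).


dT = 183.2300 K
ln(ro/ri) = 1.0489
Q = 2*pi*45.0700*28.5290*183.2300 / 1.0489 = 1411273.6938 W

1411273.6938 W


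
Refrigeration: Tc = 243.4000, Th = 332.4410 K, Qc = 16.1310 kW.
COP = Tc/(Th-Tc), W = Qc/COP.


COP = 243.4000 / 89.0410 = 2.7336
W = 16.1310 / 2.7336 = 5.9011 kW

COP = 2.7336, W = 5.9011 kW


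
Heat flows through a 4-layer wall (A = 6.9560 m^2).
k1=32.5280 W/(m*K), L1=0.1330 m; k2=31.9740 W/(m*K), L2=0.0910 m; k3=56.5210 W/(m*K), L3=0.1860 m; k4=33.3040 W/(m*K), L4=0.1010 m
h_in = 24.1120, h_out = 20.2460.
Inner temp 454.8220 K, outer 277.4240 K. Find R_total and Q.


R_conv_in = 1/(24.1120*6.9560) = 0.0060
R_1 = 0.1330/(32.5280*6.9560) = 0.0006
R_2 = 0.0910/(31.9740*6.9560) = 0.0004
R_3 = 0.1860/(56.5210*6.9560) = 0.0005
R_4 = 0.1010/(33.3040*6.9560) = 0.0004
R_conv_out = 1/(20.2460*6.9560) = 0.0071
R_total = 0.0150 K/W
Q = 177.3980 / 0.0150 = 11851.0752 W

R_total = 0.0150 K/W, Q = 11851.0752 W


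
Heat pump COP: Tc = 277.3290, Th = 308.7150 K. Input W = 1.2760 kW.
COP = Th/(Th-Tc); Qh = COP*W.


COP = 308.7150 / 31.3860 = 9.8361
Qh = 9.8361 * 1.2760 = 12.5508 kW

COP = 9.8361, Qh = 12.5508 kW


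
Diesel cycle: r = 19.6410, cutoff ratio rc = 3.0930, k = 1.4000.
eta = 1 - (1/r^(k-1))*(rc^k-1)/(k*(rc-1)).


r^(k-1) = 3.2905
rc^k = 4.8588
eta = 0.5998 = 59.9785%

59.9785%


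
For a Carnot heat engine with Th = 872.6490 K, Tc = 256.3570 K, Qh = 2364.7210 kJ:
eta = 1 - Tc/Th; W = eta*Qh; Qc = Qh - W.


eta = 1 - 256.3570/872.6490 = 0.7062
W = 0.7062 * 2364.7210 = 1670.0399 kJ
Qc = 2364.7210 - 1670.0399 = 694.6811 kJ

eta = 70.6231%, W = 1670.0399 kJ, Qc = 694.6811 kJ


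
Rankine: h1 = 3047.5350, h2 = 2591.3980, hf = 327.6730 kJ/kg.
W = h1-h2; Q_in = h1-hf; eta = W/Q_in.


W = 456.1370 kJ/kg
Q_in = 2719.8620 kJ/kg
eta = 0.1677 = 16.7706%

eta = 16.7706%


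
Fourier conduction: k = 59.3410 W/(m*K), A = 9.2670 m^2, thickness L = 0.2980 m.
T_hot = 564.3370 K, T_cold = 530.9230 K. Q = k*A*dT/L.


dT = 33.4140 K
Q = 59.3410 * 9.2670 * 33.4140 / 0.2980 = 61660.3844 W

61660.3844 W


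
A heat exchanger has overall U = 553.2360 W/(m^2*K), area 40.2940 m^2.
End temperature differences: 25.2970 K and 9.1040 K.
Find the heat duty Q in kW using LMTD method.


LMTD = 15.8449 K
Q = 553.2360 * 40.2940 * 15.8449 = 353215.0186 W = 353.2150 kW

353.2150 kW


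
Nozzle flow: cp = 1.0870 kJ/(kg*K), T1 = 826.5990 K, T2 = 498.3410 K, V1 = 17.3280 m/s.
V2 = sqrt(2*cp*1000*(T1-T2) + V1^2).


dT = 328.2580 K
2*cp*1000*dT = 713632.8920
V1^2 = 300.2596
V2 = sqrt(713933.1516) = 844.9457 m/s

844.9457 m/s


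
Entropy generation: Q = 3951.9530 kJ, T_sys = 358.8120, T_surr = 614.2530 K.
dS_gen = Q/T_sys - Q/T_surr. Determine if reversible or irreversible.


dS_sys = 3951.9530/358.8120 = 11.0140 kJ/K
dS_surr = -3951.9530/614.2530 = -6.4338 kJ/K
dS_gen = 11.0140 - 6.4338 = 4.5802 kJ/K (irreversible)

dS_gen = 4.5802 kJ/K, irreversible


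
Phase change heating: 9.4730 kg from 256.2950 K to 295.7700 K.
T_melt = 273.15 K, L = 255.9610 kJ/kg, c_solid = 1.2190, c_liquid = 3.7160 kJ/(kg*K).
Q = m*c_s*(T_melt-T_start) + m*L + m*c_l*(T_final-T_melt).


Q1 (sensible, solid) = 9.4730 * 1.2190 * 16.8550 = 194.6346 kJ
Q2 (latent) = 9.4730 * 255.9610 = 2424.7186 kJ
Q3 (sensible, liquid) = 9.4730 * 3.7160 * 22.6200 = 796.2617 kJ
Q_total = 3415.6149 kJ

3415.6149 kJ


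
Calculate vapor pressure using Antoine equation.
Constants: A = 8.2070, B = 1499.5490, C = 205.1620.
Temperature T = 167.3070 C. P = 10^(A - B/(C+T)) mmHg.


C+T = 372.4690
B/(C+T) = 4.0260
log10(P) = 8.2070 - 4.0260 = 4.1810
P = 10^4.1810 = 15171.5535 mmHg

15171.5535 mmHg


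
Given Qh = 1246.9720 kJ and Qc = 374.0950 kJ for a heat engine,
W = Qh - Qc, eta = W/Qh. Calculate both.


W = 1246.9720 - 374.0950 = 872.8770 kJ
eta = 872.8770 / 1246.9720 = 0.7000 = 69.9997%

W = 872.8770 kJ, eta = 69.9997%


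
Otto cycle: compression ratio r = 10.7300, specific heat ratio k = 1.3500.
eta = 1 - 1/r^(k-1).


r^(k-1) = 2.2946
eta = 1 - 1/2.2946 = 0.5642 = 56.4197%

56.4197%


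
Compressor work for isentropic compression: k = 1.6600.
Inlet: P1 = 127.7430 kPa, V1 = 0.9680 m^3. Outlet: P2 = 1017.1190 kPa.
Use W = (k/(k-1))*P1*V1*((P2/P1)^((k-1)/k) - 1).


(k-1)/k = 0.3976
(P2/P1)^exp = 2.2816
W = 2.5152 * 127.7430 * 0.9680 * (2.2816 - 1) = 398.5977 kJ

398.5977 kJ


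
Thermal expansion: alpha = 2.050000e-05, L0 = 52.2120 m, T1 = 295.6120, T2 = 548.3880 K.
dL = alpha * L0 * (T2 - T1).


dT = 252.7760 K
dL = 2.050000e-05 * 52.2120 * 252.7760 = 0.270558 m
L_final = 52.482558 m

dL = 0.270558 m


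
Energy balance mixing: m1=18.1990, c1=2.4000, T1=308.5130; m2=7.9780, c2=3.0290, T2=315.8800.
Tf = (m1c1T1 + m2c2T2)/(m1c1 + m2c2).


num = 21108.4620
den = 67.8430
Tf = 311.1371 K

311.1371 K


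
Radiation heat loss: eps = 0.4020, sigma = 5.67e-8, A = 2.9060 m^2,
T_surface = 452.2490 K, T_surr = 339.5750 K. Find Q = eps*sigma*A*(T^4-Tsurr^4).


T^4 = 4.1832e+10
Tsurr^4 = 1.3297e+10
Q = 0.4020 * 5.67e-8 * 2.9060 * 2.8536e+10 = 1890.1242 W

1890.1242 W


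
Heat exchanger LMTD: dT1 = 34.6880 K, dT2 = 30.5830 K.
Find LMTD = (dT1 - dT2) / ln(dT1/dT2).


dT1/dT2 = 1.1342
ln(dT1/dT2) = 0.1259
LMTD = 4.1050 / 0.1259 = 32.5924 K

32.5924 K


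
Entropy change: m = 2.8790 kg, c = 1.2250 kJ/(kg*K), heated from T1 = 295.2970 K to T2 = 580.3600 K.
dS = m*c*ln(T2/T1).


T2/T1 = 1.9653
ln(T2/T1) = 0.6757
dS = 2.8790 * 1.2250 * 0.6757 = 2.3829 kJ/K

2.3829 kJ/K


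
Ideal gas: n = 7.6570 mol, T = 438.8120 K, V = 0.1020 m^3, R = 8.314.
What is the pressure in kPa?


P = nRT/V = 7.6570 * 8.314 * 438.8120 / 0.1020
= 27934.9027 / 0.1020 = 273871.5950 Pa = 273.8716 kPa

273.8716 kPa


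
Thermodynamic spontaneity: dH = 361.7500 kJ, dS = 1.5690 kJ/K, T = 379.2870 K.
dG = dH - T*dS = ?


T*dS = 379.2870 * 1.5690 = 595.1013 kJ
dG = 361.7500 - 595.1013 = -233.3513 kJ (spontaneous)

dG = -233.3513 kJ, spontaneous


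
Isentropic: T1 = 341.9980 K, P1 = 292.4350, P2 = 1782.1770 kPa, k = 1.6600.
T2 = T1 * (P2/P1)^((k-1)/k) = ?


(k-1)/k = 0.3976
(P2/P1)^exp = 2.0515
T2 = 341.9980 * 2.0515 = 701.6181 K

701.6181 K


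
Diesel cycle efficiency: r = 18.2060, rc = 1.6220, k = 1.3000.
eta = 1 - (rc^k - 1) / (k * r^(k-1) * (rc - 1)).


r^(k-1) = 2.3882
rc^k = 1.8753
eta = 0.5467 = 54.6738%

54.6738%


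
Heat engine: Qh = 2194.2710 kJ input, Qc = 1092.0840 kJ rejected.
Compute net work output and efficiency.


W = 2194.2710 - 1092.0840 = 1102.1870 kJ
eta = 1102.1870 / 2194.2710 = 0.5023 = 50.2302%

W = 1102.1870 kJ, eta = 50.2302%


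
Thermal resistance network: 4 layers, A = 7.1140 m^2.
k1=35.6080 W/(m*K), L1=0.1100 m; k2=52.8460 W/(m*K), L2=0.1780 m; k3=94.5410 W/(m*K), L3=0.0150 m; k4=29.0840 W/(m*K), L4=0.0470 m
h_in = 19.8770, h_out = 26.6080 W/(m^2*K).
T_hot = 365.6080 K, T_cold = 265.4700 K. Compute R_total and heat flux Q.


R_conv_in = 1/(19.8770*7.1140) = 0.0071
R_1 = 0.1100/(35.6080*7.1140) = 0.0004
R_2 = 0.1780/(52.8460*7.1140) = 0.0005
R_3 = 0.0150/(94.5410*7.1140) = 2.2303e-05
R_4 = 0.0470/(29.0840*7.1140) = 0.0002
R_conv_out = 1/(26.6080*7.1140) = 0.0053
R_total = 0.0135 K/W
Q = 100.1380 / 0.0135 = 7411.0530 W

R_total = 0.0135 K/W, Q = 7411.0530 W


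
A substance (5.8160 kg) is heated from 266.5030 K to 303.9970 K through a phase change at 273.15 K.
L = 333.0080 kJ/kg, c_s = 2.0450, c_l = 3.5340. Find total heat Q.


Q1 (sensible, solid) = 5.8160 * 2.0450 * 6.6470 = 79.0576 kJ
Q2 (latent) = 5.8160 * 333.0080 = 1936.7745 kJ
Q3 (sensible, liquid) = 5.8160 * 3.5340 * 30.8470 = 634.0213 kJ
Q_total = 2649.8534 kJ

2649.8534 kJ


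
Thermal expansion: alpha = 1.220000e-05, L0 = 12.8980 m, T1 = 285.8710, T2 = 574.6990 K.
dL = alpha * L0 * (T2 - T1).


dT = 288.8280 K
dL = 1.220000e-05 * 12.8980 * 288.8280 = 0.045449 m
L_final = 12.943449 m

dL = 0.045449 m


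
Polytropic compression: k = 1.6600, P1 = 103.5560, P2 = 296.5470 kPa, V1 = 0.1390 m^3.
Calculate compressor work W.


(k-1)/k = 0.3976
(P2/P1)^exp = 1.5194
W = 2.5152 * 103.5560 * 0.1390 * (1.5194 - 1) = 18.8035 kJ

18.8035 kJ


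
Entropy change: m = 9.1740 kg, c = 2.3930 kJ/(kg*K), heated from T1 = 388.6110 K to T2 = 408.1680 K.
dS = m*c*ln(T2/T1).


T2/T1 = 1.0503
ln(T2/T1) = 0.0491
dS = 9.1740 * 2.3930 * 0.0491 = 1.0779 kJ/K

1.0779 kJ/K


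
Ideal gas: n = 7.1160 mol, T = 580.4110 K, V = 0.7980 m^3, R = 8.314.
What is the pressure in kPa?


P = nRT/V = 7.1160 * 8.314 * 580.4110 / 0.7980
= 34338.5217 / 0.7980 = 43030.7289 Pa = 43.0307 kPa

43.0307 kPa


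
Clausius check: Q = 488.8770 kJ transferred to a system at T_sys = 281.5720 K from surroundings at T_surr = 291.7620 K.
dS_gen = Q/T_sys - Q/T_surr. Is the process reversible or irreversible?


dS_sys = 488.8770/281.5720 = 1.7362 kJ/K
dS_surr = -488.8770/291.7620 = -1.6756 kJ/K
dS_gen = 1.7362 - 1.6756 = 0.0606 kJ/K (irreversible)

dS_gen = 0.0606 kJ/K, irreversible


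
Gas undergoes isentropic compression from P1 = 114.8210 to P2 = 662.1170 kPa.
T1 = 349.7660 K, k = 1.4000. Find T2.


(k-1)/k = 0.2857
(P2/P1)^exp = 1.6497
T2 = 349.7660 * 1.6497 = 577.0075 K

577.0075 K


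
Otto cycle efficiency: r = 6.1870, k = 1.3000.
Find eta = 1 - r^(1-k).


r^(k-1) = 1.7276
eta = 1 - 1/1.7276 = 0.4212 = 42.1163%

42.1163%


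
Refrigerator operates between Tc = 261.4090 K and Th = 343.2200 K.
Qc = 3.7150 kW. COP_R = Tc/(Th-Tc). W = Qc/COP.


COP = 261.4090 / 81.8110 = 3.1953
W = 3.7150 / 3.1953 = 1.1627 kW

COP = 3.1953, W = 1.1627 kW


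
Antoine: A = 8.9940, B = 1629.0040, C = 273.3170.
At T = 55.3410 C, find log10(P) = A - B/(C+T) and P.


C+T = 328.6580
B/(C+T) = 4.9565
log10(P) = 8.9940 - 4.9565 = 4.0375
P = 10^4.0375 = 10901.0336 mmHg

10901.0336 mmHg


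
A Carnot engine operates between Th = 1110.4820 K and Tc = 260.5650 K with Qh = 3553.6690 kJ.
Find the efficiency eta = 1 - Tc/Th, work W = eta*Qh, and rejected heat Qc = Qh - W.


eta = 1 - 260.5650/1110.4820 = 0.7654
W = 0.7654 * 3553.6690 = 2719.8313 kJ
Qc = 3553.6690 - 2719.8313 = 833.8377 kJ

eta = 76.5359%, W = 2719.8313 kJ, Qc = 833.8377 kJ


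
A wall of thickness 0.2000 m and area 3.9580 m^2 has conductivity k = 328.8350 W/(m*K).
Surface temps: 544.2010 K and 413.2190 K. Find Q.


dT = 130.9820 K
Q = 328.8350 * 3.9580 * 130.9820 / 0.2000 = 852384.3115 W

852384.3115 W


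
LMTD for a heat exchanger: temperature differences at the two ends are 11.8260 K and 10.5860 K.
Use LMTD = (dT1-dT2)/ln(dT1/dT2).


dT1/dT2 = 1.1171
ln(dT1/dT2) = 0.1108
LMTD = 1.2400 / 0.1108 = 11.1946 K

11.1946 K


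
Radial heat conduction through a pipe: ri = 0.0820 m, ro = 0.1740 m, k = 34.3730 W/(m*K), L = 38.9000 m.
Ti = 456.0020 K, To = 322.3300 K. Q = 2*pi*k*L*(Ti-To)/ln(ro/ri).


dT = 133.6720 K
ln(ro/ri) = 0.7523
Q = 2*pi*34.3730*38.9000*133.6720 / 0.7523 = 1492710.1299 W

1492710.1299 W


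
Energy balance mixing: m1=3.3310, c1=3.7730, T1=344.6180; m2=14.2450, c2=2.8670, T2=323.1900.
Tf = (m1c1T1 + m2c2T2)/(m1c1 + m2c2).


num = 17530.3255
den = 53.4083
Tf = 328.2324 K

328.2324 K


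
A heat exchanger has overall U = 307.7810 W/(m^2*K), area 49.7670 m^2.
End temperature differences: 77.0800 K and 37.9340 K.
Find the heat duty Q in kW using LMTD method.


LMTD = 55.2133 K
Q = 307.7810 * 49.7670 * 55.2133 = 845720.4904 W = 845.7205 kW

845.7205 kW


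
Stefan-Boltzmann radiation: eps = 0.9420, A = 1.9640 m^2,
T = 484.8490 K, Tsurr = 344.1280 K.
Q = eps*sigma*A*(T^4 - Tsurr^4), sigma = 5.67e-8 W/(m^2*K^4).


T^4 = 5.5262e+10
Tsurr^4 = 1.4024e+10
Q = 0.9420 * 5.67e-8 * 1.9640 * 4.1238e+10 = 4325.8304 W

4325.8304 W


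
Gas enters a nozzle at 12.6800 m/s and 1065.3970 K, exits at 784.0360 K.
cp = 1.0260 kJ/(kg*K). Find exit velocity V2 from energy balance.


dT = 281.3610 K
2*cp*1000*dT = 577352.7720
V1^2 = 160.7824
V2 = sqrt(577513.5544) = 759.9431 m/s

759.9431 m/s


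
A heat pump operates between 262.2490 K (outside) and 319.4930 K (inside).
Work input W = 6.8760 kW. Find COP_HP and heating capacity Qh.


COP = 319.4930 / 57.2440 = 5.5812
Qh = 5.5812 * 6.8760 = 38.3767 kW

COP = 5.5812, Qh = 38.3767 kW


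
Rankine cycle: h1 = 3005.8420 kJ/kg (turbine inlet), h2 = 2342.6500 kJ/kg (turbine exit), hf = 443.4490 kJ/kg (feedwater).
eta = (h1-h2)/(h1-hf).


W = 663.1920 kJ/kg
Q_in = 2562.3930 kJ/kg
eta = 0.2588 = 25.8817%

eta = 25.8817%


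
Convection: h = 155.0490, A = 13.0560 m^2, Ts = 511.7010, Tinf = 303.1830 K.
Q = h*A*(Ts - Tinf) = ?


dT = 208.5180 K
Q = 155.0490 * 13.0560 * 208.5180 = 422107.1044 W

422107.1044 W


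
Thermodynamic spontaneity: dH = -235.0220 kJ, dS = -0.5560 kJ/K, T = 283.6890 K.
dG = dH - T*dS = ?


T*dS = 283.6890 * -0.5560 = -157.7311 kJ
dG = -235.0220 + 157.7311 = -77.2909 kJ (spontaneous)

dG = -77.2909 kJ, spontaneous


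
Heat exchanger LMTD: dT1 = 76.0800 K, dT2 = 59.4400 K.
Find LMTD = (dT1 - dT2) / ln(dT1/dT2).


dT1/dT2 = 1.2799
ln(dT1/dT2) = 0.2468
LMTD = 16.6400 / 0.2468 = 67.4181 K

67.4181 K


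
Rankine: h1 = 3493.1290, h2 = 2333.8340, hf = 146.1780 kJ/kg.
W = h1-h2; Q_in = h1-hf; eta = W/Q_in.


W = 1159.2950 kJ/kg
Q_in = 3346.9510 kJ/kg
eta = 0.3464 = 34.6373%

eta = 34.6373%


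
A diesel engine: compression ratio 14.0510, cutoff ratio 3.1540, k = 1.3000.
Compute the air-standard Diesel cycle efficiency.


r^(k-1) = 2.2096
rc^k = 4.4516
eta = 0.4421 = 44.2141%

44.2141%


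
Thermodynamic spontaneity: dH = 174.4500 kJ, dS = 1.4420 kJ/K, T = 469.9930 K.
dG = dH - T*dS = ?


T*dS = 469.9930 * 1.4420 = 677.7299 kJ
dG = 174.4500 - 677.7299 = -503.2799 kJ (spontaneous)

dG = -503.2799 kJ, spontaneous


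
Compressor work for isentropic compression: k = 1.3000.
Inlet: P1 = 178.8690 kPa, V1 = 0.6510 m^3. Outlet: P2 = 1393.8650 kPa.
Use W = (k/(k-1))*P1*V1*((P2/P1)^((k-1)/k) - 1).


(k-1)/k = 0.2308
(P2/P1)^exp = 1.6061
W = 4.3333 * 178.8690 * 0.6510 * (1.6061 - 1) = 305.8336 kJ

305.8336 kJ


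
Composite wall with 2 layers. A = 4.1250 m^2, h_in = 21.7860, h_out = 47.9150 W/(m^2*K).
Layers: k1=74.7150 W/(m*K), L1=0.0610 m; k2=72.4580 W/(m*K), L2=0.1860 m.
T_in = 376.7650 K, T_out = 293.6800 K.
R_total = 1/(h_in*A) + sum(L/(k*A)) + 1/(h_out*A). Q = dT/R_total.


R_conv_in = 1/(21.7860*4.1250) = 0.0111
R_1 = 0.0610/(74.7150*4.1250) = 0.0002
R_2 = 0.1860/(72.4580*4.1250) = 0.0006
R_conv_out = 1/(47.9150*4.1250) = 0.0051
R_total = 0.0170 K/W
Q = 83.0850 / 0.0170 = 4885.2791 W

R_total = 0.0170 K/W, Q = 4885.2791 W


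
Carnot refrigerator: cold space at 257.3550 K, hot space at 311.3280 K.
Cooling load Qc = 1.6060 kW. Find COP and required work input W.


COP = 257.3550 / 53.9730 = 4.7682
W = 1.6060 / 4.7682 = 0.3368 kW

COP = 4.7682, W = 0.3368 kW
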